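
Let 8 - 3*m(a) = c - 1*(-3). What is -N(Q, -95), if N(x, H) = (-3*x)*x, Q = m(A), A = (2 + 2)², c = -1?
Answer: 12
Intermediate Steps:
A = 16 (A = 4² = 16)
m(a) = 2 (m(a) = 8/3 - (-1 - 1*(-3))/3 = 8/3 - (-1 + 3)/3 = 8/3 - ⅓*2 = 8/3 - ⅔ = 2)
Q = 2
N(x, H) = -3*x²
-N(Q, -95) = -(-3)*2² = -(-3)*4 = -1*(-12) = 12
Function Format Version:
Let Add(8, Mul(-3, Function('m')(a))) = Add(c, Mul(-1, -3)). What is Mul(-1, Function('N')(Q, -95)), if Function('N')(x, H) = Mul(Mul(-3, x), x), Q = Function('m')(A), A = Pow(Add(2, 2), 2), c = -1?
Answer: 12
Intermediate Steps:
A = 16 (A = Pow(4, 2) = 16)
Function('m')(a) = 2 (Function('m')(a) = Add(Rational(8, 3), Mul(Rational(-1, 3), Add(-1, Mul(-1, -3)))) = Add(Rational(8, 3), Mul(Rational(-1, 3), Add(-1, 3))) = Add(Rational(8, 3), Mul(Rational(-1, 3), 2)) = Add(Rational(8, 3), Rational(-2, 3)) = 2)
Q = 2
Function('N')(x, H) = Mul(-3, Pow(x, 2))
Mul(-1, Function('N')(Q, -95)) = Mul(-1, Mul(-3, Pow(2, 2))) = Mul(-1, Mul(-3, 4)) = Mul(-1, -12) = 12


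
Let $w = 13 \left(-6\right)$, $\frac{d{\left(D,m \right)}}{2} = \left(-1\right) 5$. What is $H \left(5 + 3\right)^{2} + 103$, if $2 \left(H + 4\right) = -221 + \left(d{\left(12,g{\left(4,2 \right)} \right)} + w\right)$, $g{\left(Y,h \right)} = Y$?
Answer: $-10041$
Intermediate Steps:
$d{\left(D,m \right)} = -10$ ($d{\left(D,m \right)} = 2 \left(\left(-1\right) 5\right) = 2 \left(-5\right) = -10$)
$w = -78$
$H = - \frac{317}{2}$ ($H = -4 + \frac{-221 - 88}{2} = -4 + \frac{1}{2} \left(-309\right) = -4 - \frac{309}{2} = - \frac{317}{2} \approx -158.5$)
$H \left(5 + 3\right)^{2} + 103 = - \frac{317 \left(5 + 3\right)^{2}}{2} + 103 = - \frac{317 \cdot 8^{2}}{2} + 103 = \left(- \frac{317}{2}\right) 64 + 103 = -10144 + 103 = -10041$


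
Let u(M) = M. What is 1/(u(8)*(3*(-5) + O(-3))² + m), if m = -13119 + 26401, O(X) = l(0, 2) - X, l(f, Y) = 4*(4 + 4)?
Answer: 1/16482 ≈ 6.0672e-5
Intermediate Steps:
l(f, Y) = 32 (l(f, Y) = 4*8 = 32)
O(X) = 32 - X
m = 13282
1/(u(8)*(3*(-5) + O(-3))² + m) = 1/(8*(3*(-5) + (32 - 1*(-3)))² + 13282) = 1/(8*(-15 + (32 + 3))² + 13282) = 1/(8*(-15 + 35)² + 13282) = 1/(8*20² + 13282) = 1/(8*400 + 13282) = 1/(3200 + 13282) = 1/16482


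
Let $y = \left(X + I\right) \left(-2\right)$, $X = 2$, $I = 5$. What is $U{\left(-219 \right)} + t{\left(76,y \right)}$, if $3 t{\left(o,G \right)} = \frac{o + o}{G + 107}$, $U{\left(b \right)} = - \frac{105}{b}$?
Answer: $\frac{20861}{20367} \approx 1.0243$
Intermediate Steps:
$y = -14$ ($y = \left(2 + 5\right) \left(-2\right) = 7 \left(-2\right) = -14$)
$t{\left(o,G \right)} = \frac{2 o}{3 \left(107 + G\right)}$ ($t{\left(o,G \right)} = \frac{\left(o + o\right) \frac{1}{G + 107}}{3} = \frac{2 o \frac{1}{107 + G}}{3} = \frac{2 o}{3 \left(107 + G\right)}$)
$U{\left(-219 \right)} + t{\left(76,y \right)} = - \frac{105}{-219} + \frac{2}{3} \cdot 76 \frac{1}{107 - 14} = \left(-105\right) \left(- \frac{1}{219}\right) + \frac{2}{3} \cdot 76 \cdot \frac{1}{93} = \frac{35}{73} + \frac{2}{3} \cdot 76 \cdot \frac{1}{93} = \frac{35}{73} + \frac{152}{279} = \frac{20861}{20367}$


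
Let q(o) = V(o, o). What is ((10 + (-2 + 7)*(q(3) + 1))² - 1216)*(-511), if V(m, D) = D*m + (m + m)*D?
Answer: -10876124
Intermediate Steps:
V(m, D) = 3*D*m (V(m, D) = D*m + (2*m)*D = D*m + 2*D*m = 3*D*m)
q(o) = 3*o² (q(o) = 3*o*o = 3*o²)
((10 + (-2 + 7)*(q(3) + 1))² - 1216)*(-511) = ((10 + (-2 + 7)*(3*3² + 1))² - 1216)*(-511) = ((10 + 5*(3*9 + 1))² - 1216)*(-511) = ((10 + 5*(27 + 1))² - 1216)*(-511) = ((10 + 5*28)² - 1216)*(-511) = ((10 + 140)² - 1216)*(-511) = (150² - 1216)*(-511) = (22500 - 1216)*(-511) = 21284*(-511) = -10876124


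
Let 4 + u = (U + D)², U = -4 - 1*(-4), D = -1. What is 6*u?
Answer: -18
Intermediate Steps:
U = 0 (U = -4 + 4 = 0)
u = -3 (u = -4 + (0 - 1)² = -4 + (-1)² = -4 + 1 = -3)
6*u = 6*(-3) = -18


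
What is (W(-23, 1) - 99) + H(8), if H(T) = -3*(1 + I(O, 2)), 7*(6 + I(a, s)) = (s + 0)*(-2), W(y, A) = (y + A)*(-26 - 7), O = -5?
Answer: 4506/7 ≈ 643.71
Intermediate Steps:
W(y, A) = -33*A - 33*y (W(y, A) = (A + y)*(-33) = -33*A - 33*y)
I(a, s) = -6 - 2*s/7 (I(a, s) = -6 + ((s + 0)*(-2))/7 = -6 + (s*(-2))/7 = -6 + (-2*s)/7 = -6 - 2*s/7)
H(T) = 117/7 (H(T) = -3*(1 + (-6 - 2/7*2)) = -3*(1 + (-6 - 4/7)) = -3*(1 - 46/7) = -3*(-39/7) = 117/7)
(W(-23, 1) - 99) + H(8) = ((-33*1 - 33*(-23)) - 99) + 117/7 = ((-33 + 759) - 99) + 117/7 = (726 - 99) + 117/7 = 627 + 117/7 = 4506/7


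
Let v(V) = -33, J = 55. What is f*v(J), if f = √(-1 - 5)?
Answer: -33*I*√6 ≈ -80.833*I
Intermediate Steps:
f = I*√6 (f = √(-6) = I*√6 ≈ 2.4495*I)
f*v(J) = (I*√6)*(-33) = -33*I*√6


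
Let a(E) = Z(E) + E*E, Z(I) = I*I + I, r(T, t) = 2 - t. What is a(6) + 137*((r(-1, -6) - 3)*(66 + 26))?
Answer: 63098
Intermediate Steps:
Z(I) = I + I² (Z(I) = I² + I = I + I²)
a(E) = E² + E*(1 + E) (a(E) = E*(1 + E) + E*E = E*(1 + E) + E² = E² + E*(1 + E))
a(6) + 137*((r(-1, -6) - 3)*(66 + 26)) = 6*(1 + 2*6) + 137*(((2 - 1*(-6)) - 3)*(66 + 26)) = 6*(1 + 12) + 137*(((2 + 6) - 3)*92) = 6*13 + 137*((8 - 3)*92) = 78 + 137*(5*92) = 78 + 137*460 = 78 + 63020 = 63098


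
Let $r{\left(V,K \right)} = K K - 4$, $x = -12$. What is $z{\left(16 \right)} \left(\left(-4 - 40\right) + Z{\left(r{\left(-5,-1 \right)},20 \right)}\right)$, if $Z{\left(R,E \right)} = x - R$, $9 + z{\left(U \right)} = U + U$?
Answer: $-1219$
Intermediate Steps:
$r{\left(V,K \right)} = -4 + K^{2}$ ($r{\left(V,K \right)} = K^{2} - 4 = -4 + K^{2}$)
$z{\left(U \right)} = -9 + 2 U$ ($z{\left(U \right)} = -9 + \left(U + U\right) = -9 + 2 U$)
$Z{\left(R,E \right)} = -12 - R$
$z{\left(16 \right)} \left(\left(-4 - 40\right) + Z{\left(r{\left(-5,-1 \right)},20 \right)}\right) = \left(-9 + 2 \cdot 16\right) \left(\left(-4 - 40\right) - 9\right) = \left(-9 + 32\right) \left(\left(-4 - 40\right) - 9\right) = 23 \left(-44 - 9\right) = 23 \left(-53\right) = -1219$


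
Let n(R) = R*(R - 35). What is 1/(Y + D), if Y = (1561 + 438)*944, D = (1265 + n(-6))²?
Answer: 1/4170177 ≈ 2.3980e-7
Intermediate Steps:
n(R) = R*(-35 + R)
D = 2283121 (D = (1265 - 6*(-35 - 6))² = (1265 - 6*(-41))² = (1265 + 246)² = 1511² = 2283121)
Y = 1887056 (Y = 1999*944 = 1887056)
1/(Y + D) = 1/(1887056 + 2283121) = 1/4170177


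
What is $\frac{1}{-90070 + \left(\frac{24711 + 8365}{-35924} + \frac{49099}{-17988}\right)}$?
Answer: $- \frac{161550228}{14551418736851} \approx -1.1102 \cdot 10^{-5}$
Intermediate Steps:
$\frac{1}{-90070 + \left(\frac{24711 + 8365}{-35924} + \frac{49099}{-17988}\right)} = \frac{1}{-90070 + \left(33076 \left(- \frac{1}{35924}\right) + 49099 \left(- \frac{1}{17988}\right)\right)} = \frac{1}{-90070 - \frac{589700891}{161550228}} = \frac{1}{- \frac{14551418736851}{161550228}} = - \frac{161550228}{14551418736851}$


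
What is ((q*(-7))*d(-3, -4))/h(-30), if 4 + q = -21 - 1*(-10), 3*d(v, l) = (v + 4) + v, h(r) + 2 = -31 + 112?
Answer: -70/79 ≈ -0.88608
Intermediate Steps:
h(r) = 79 (h(r) = -2 + (-31 + 112) = -2 + 81 = 79)
d(v, l) = 4/3 + 2*v/3 (d(v, l) = ((v + 4) + v)/3 = ((4 + v) + v)/3 = (4 + 2*v)/3 = 4/3 + 2*v/3)
q = -15 (q = -4 + (-21 - 1*(-10)) = -4 + (-21 + 10) = -4 - 11 = -15)
((q*(-7))*d(-3, -4))/h(-30) = ((-15*(-7))*(4/3 + (⅔)*(-3)))/79 = (105*(4/3 - 2))*(1/79) = (105*(-⅔))*(1/79) = -70*1/79 = -70/79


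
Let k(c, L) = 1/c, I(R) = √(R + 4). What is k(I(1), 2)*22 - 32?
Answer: -32 + 22*√5/5 ≈ -22.161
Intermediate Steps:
I(R) = √(4 + R)
k(I(1), 2)*22 - 32 = 22/√(4 + 1) - 32 = 22/√5 - 32 = (√5/5)*22 - 32 = 22*√5/5 - 32 = -32 + 22*√5/5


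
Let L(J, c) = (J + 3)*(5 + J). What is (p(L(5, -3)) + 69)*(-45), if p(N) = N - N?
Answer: -3105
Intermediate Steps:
L(J, c) = (3 + J)*(5 + J)
p(N) = 0
(p(L(5, -3)) + 69)*(-45) = (0 + 69)*(-45) = 69*(-45) = -3105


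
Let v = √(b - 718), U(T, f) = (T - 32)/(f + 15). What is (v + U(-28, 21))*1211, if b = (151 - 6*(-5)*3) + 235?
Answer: -6055/3 + 13321*I*√2 ≈ -2018.3 + 18839.0*I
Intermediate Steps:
b = 476 (b = (151 + 30*3) + 235 = (151 + 90) + 235 = 241 + 235 = 476)
U(T, f) = (-32 + T)/(15 + f)
v = 11*I*√2 (v = √(476 - 718) = √(-242) = 11*I*√2 ≈ 15.556*I)
(v + U(-28, 21))*1211 = (11*I*√2 + (-32 - 28)/(15 + 21))*1211 = (11*I*√2 - 60/36)*1211 = (11*I*√2 + (1/36)*(-60))*1211 = (11*I*√2 - 5/3)*1211 = (-5/3 + 11*I*√2)*1211 = -6055/3 + 13321*I*√2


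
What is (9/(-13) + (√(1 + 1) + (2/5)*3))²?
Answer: 9539/4225 + 66*√2/65 ≈ 3.6937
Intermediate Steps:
(9/(-13) + (√(1 + 1) + (2/5)*3))² = (9*(-1/13) + (√2 + (2*(⅕))*3))² = (-9/13 + (√2 + (⅖)*3))² = (-9/13 + (√2 + 6/5))² = (-9/13 + (6/5 + √2))² = (33/65 + √2)²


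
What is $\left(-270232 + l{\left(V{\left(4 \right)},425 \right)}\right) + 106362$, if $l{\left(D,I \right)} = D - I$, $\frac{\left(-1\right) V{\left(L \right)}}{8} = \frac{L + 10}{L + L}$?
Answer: $-164309$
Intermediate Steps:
$V{\left(L \right)} = - \frac{4 \left(10 + L\right)}{L}$ ($V{\left(L \right)} = - 8 \frac{L + 10}{L + L} = - 8 \frac{10 + L}{2 L} = - \frac{4 \left(10 + L\right)}{L}$)
$\left(-270232 + l{\left(V{\left(4 \right)},425 \right)}\right) + 106362 = \left(-270232 - \left(429 + 10\right)\right) + 106362 = \left(-270232 - 439\right) + 106362 = -270671 + 106362 = -164309$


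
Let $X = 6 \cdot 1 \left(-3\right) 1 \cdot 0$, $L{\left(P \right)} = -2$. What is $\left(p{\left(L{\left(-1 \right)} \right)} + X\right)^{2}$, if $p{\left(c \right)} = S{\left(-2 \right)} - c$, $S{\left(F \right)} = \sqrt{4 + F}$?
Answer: $\left(2 + \sqrt{2}\right)^{2} \approx 11.657$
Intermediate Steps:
$p{\left(c \right)} = \sqrt{2} - c$ ($p{\left(c \right)} = \sqrt{4 - 2} - c = \sqrt{2} - c$)
$X = 0$ ($X = 6 \left(-3\right) 1 \cdot 0 = \left(-18\right) 1 \cdot 0 = \left(-18\right) 0 = 0$)
$\left(p{\left(L{\left(-1 \right)} \right)} + X\right)^{2} = \left(\left(\sqrt{2} - -2\right) + 0\right)^{2} = \left(\left(\sqrt{2} + 2\right) + 0\right)^{2} = \left(\left(2 + \sqrt{2}\right) + 0\right)^{2} = \left(2 + \sqrt{2}\right)^{2}$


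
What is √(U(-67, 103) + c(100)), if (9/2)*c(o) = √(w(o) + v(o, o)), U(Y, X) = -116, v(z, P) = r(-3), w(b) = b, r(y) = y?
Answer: √(-1044 + 2*√97)/3 ≈ 10.668*I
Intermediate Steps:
v(z, P) = -3
c(o) = 2*√(-3 + o)/9 (c(o) = 2*√(o - 3)/9 = 2*√(-3 + o)/9)
√(U(-67, 103) + c(100)) = √(-116 + 2*√(-3 + 100)/9) = √(-116 + 2*√97/9)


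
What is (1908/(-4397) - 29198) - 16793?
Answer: -202224335/4397 ≈ -45991.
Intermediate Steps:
(1908/(-4397) - 29198) - 16793 = (1908*(-1/4397) - 29198) - 16793 = (-1908/4397 - 29198) - 16793 = -128385514/4397 - 16793 = -202224335/4397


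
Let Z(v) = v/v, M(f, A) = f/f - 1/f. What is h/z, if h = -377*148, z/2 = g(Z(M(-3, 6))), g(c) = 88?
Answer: -13949/44 ≈ -317.02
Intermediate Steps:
M(f, A) = 1 - 1/f
Z(v) = 1
z = 176 (z = 2*88 = 176)
h = -55796
h/z = -55796/176 = -55796*1/176 = -13949/44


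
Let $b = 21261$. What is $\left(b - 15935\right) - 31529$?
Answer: $-26203$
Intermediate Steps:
$\left(b - 15935\right) - 31529 = \left(21261 - 15935\right) - 31529 = 5326 - 31529 = -26203$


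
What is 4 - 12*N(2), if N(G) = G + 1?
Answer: -32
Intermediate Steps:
N(G) = 1 + G
4 - 12*N(2) = 4 - 12*(1 + 2) = 4 - 12*3 = 4 - 36 = -32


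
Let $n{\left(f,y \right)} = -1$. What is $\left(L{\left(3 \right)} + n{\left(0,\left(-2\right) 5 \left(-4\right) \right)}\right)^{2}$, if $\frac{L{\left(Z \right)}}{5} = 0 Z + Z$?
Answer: $196$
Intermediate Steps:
$L{\left(Z \right)} = 5 Z$ ($L{\left(Z \right)} = 5 \left(0 Z + Z\right) = 5 \left(0 + Z\right) = 5 Z$)
$\left(L{\left(3 \right)} + n{\left(0,\left(-2\right) 5 \left(-4\right) \right)}\right)^{2} = \left(5 \cdot 3 - 1\right)^{2} = \left(15 - 1\right)^{2} = 14^{2} = 196$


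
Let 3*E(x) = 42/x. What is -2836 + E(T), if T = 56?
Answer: -11343/4 ≈ -2835.8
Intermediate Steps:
E(x) = 14/x (E(x) = (42/x)/3 = 14/x)
-2836 + E(T) = -2836 + 14/56 = -2836 + 14*(1/56) = -2836 + 1/4 = -11343/4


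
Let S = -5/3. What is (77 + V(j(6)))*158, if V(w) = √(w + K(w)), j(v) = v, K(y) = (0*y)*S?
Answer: 12166 + 158*√6 ≈ 12553.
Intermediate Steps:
S = -5/3 (S = -5*⅓ = -5/3 ≈ -1.6667)
K(y) = 0 (K(y) = (0*y)*(-5/3) = 0*(-5/3) = 0)
V(w) = √w (V(w) = √(w + 0) = √w)
(77 + V(j(6)))*158 = (77 + √6)*158 = 12166 + 158*√6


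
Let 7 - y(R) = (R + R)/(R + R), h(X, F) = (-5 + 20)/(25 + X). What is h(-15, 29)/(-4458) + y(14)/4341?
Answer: 4497/4300484 ≈ 0.0010457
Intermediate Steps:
h(X, F) = 15/(25 + X)
y(R) = 6 (y(R) = 7 - (R + R)/(R + R) = 7 - 2*R/(2*R) = 7 - 2*R*1/(2*R) = 7 - 1*1 = 7 - 1 = 6)
h(-15, 29)/(-4458) + y(14)/4341 = (15/(25 - 15))/(-4458) + 6/4341 = (15/10)*(-1/4458) + 6*(1/4341) = (15*(⅒))*(-1/4458) + 2/1447 = (3/2)*(-1/4458) + 2/1447 = -1/2972 + 2/1447 = 4497/4300484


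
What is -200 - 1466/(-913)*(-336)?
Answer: -675176/913 ≈ -739.51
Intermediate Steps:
-200 - 1466/(-913)*(-336) = -200 - 1466*(-1/913)*(-336) = -200 + (1466/913)*(-336) = -200 - 492576/913 = -675176/913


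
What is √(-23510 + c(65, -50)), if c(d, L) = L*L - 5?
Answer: 3*I*√2335 ≈ 144.97*I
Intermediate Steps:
c(d, L) = -5 + L² (c(d, L) = L² - 5 = -5 + L²)
√(-23510 + c(65, -50)) = √(-23510 + (-5 + (-50)²)) = √(-23510 + (-5 + 2500)) = √(-23510 + 2495) = √(-21015) = 3*I*√2335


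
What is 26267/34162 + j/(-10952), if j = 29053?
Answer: -352416201/187071112 ≈ -1.8839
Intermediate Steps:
26267/34162 + j/(-10952) = 26267/34162 + 29053/(-10952) = 26267*(1/34162) + 29053*(-1/10952) = 26267/34162 - 29053/10952 = -352416201/187071112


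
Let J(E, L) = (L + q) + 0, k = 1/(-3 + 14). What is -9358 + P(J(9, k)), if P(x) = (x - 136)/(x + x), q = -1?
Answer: -92827/10 ≈ -9282.7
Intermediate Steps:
k = 1/11 ≈ 0.090909
J(E, L) = -1 + L (J(E, L) = (L - 1) + 0 = (-1 + L) + 0 = -1 + L)
P(x) = (-136 + x)/(2*x) (P(x) = (-136 + x)/((2*x)) = (-136 + x)*(1/(2*x)) = (-136 + x)/(2*x))
-9358 + P(J(9, k)) = -9358 + (-136 + (-1 + 1/11))/(2*(-1 + 1/11)) = -9358 + (-136 - 10/11)/(2*(-10/11)) = -9358 + (1/2)*(-11/10)*(-1506/11) = -9358 + 753/10 = -92827/10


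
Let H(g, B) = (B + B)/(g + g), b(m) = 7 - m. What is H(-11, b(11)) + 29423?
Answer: 323657/11 ≈ 29423.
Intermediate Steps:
H(g, B) = B/g (H(g, B) = (2*B)/((2*g)) = (2*B)*(1/(2*g)) = B/g)
H(-11, b(11)) + 29423 = (7 - 1*11)/(-11) + 29423 = (7 - 11)*(-1/11) + 29423 = -4*(-1/11) + 29423 = 4/11 + 29423 = 323657/11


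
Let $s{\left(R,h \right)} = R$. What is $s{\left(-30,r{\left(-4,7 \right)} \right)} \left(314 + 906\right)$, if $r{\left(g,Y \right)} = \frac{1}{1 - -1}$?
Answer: $-36600$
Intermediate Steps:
$r{\left(g,Y \right)} = \frac{1}{2}$ ($r{\left(g,Y \right)} = \frac{1}{1 + 1} = \frac{1}{2}$)
$s{\left(-30,r{\left(-4,7 \right)} \right)} \left(314 + 906\right) = - 30 \left(314 + 906\right) = \left(-30\right) 1220 = -36600$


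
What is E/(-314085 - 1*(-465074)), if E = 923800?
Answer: 923800/150989 ≈ 6.1183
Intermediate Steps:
E/(-314085 - 1*(-465074)) = 923800/(-314085 - 1*(-465074)) = 923800/(-314085 + 465074) = 923800/150989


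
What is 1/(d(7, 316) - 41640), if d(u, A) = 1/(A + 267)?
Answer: -583/24276119 ≈ -2.4015e-5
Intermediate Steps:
d(u, A) = 1/(267 + A)
1/(d(7, 316) - 41640) = 1/(1/(267 + 316) - 41640) = 1/(1/583 - 41640) = 1/(-24276119/583) = -583/24276119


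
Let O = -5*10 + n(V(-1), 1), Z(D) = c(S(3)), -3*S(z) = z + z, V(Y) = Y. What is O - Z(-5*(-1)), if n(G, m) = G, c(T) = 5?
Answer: -56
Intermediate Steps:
S(z) = -2*z/3 (S(z) = -(z + z)/3 = -2*z/3)
Z(D) = 5
O = -51 (O = -5*10 - 1 = -50 - 1 = -51)
O - Z(-5*(-1)) = -51 - 1*5 = -51 - 5 = -56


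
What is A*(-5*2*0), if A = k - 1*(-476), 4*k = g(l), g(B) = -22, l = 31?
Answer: 0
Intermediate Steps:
k = -11/2 (k = (¼)*(-22) = -11/2 ≈ -5.5000)
A = 941/2 (A = -11/2 - 1*(-476) = -11/2 + 476 = 941/2 ≈ 470.50)
A*(-5*2*0) = 941*(-5*2*0)/2 = 941*(-10*0)/2 = (941/2)*0 = 0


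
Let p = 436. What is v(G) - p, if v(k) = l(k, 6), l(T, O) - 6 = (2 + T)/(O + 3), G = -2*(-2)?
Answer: -1288/3 ≈ -429.33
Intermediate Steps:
G = 4
l(T, O) = 6 + (2 + T)/(3 + O) (l(T, O) = 6 + (2 + T)/(O + 3) = 6 + (2 + T)/(3 + O))
v(k) = 56/9 + k/9 (v(k) = (20 + k + 6*6)/(3 + 6) = (20 + k + 36)/9 = (56 + k)/9 = 56/9 + k/9)
v(G) - p = (56/9 + (⅑)*4) - 1*436 = (56/9 + 4/9) - 436 = 20/3 - 436 = -1288/3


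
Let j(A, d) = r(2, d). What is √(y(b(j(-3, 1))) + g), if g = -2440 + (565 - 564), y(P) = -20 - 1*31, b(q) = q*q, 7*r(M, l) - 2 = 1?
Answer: I*√2490 ≈ 49.9*I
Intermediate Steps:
r(M, l) = 3/7 (r(M, l) = 2/7 + (⅐)*1 = 2/7 + ⅐ = 3/7)
j(A, d) = 3/7
b(q) = q²
y(P) = -51 (y(P) = -20 - 31 = -51)
g = -2439 (g = -2440 + 1 = -2439)
√(y(b(j(-3, 1))) + g) = √(-51 - 2439) = √(-2490) = I*√2490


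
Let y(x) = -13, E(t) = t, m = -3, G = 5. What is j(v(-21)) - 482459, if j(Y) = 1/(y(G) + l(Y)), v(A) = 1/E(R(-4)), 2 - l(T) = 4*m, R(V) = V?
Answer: -482458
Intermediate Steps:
l(T) = 14 (l(T) = 2 - 4*(-3) = 2 - 1*(-12) = 2 + 12 = 14)
v(A) = -1/4 (v(A) = 1/(-4) = -1/4)
j(Y) = 1 (j(Y) = 1/(-13 + 14) = 1/1 = 1)
j(v(-21)) - 482459 = 1 - 482459 = -482458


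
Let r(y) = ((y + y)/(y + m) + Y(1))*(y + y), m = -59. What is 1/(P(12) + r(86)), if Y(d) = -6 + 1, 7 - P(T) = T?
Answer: 27/6229 ≈ 0.0043346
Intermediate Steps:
P(T) = 7 - T
Y(d) = -5
r(y) = 2*y*(-5 + 2*y/(-59 + y)) (r(y) = ((y + y)/(y - 59) - 5)*(y + y) = ((2*y)/(-59 + y) - 5)*(2*y) = (2*y/(-59 + y) - 5)*(2*y) = (-5 + 2*y/(-59 + y))*(2*y) = 2*y*(-5 + 2*y/(-59 + y)))
1/(P(12) + r(86)) = 1/((7 - 1*12) + 2*86*(295 - 3*86)/(-59 + 86)) = 1/((7 - 12) + 2*86*(295 - 258)/27) = 1/(-5 + 2*86*(1/27)*37) = 1/(-5 + 6364/27) = 1/(6229/27) = 27/6229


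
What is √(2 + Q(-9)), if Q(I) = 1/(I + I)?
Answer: √70/6 ≈ 1.3944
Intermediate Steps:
Q(I) = 1/(2*I)
√(2 + Q(-9)) = √(2 + (½)/(-9)) = √(2 + (½)*(-⅑)) = √(2 - 1/18) = √(35/18) = √70/6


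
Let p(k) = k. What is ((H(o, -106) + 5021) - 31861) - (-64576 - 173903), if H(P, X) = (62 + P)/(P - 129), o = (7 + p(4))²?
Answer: 1692929/8 ≈ 2.1162e+5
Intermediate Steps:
o = 121 (o = (7 + 4)² = 11² = 121)
H(P, X) = (62 + P)/(-129 + P)
((H(o, -106) + 5021) - 31861) - (-64576 - 173903) = (((62 + 121)/(-129 + 121) + 5021) - 31861) - (-64576 - 173903) = ((183/(-8) + 5021) - 31861) - 1*(-238479) = ((-⅛*183 + 5021) - 31861) + 238479 = ((-183/8 + 5021) - 31861) + 238479 = (39985/8 - 31861) + 238479 = -214903/8 + 238479 = 1692929/8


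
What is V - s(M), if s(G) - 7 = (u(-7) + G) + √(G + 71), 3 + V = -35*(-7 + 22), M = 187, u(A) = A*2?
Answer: -708 - √258 ≈ -724.06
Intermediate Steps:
u(A) = 2*A
V = -528 (V = -3 - 35*(-7 + 22) = -3 - 35*15 = -3 - 525 = -528)
s(G) = -7 + G + √(71 + G) (s(G) = 7 + ((2*(-7) + G) + √(G + 71)) = 7 + ((-14 + G) + √(71 + G)) = 7 + (-14 + G + √(71 + G)) = -7 + G + √(71 + G))
V - s(M) = -528 - (-7 + 187 + √(71 + 187)) = -528 - (-7 + 187 + √258) = -528 - (180 + √258) = -528 + (-180 - √258) = -708 - √258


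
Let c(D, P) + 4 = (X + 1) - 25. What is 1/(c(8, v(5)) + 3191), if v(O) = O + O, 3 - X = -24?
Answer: 1/3190 ≈ 0.00031348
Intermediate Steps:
X = 27 (X = 3 - 1*(-24) = 3 + 24 = 27)
v(O) = 2*O
c(D, P) = -1 (c(D, P) = -4 + ((27 + 1) - 25) = -4 + (28 - 25) = -4 + 3 = -1)
1/(c(8, v(5)) + 3191) = 1/(-1 + 3191) = 1/3190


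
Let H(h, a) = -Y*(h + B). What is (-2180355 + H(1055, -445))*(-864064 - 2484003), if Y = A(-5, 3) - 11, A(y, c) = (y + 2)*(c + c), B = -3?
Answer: 7197831795749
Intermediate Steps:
A(y, c) = 2*c*(2 + y) (A(y, c) = (2 + y)*(2*c) = 2*c*(2 + y))
Y = -29 (Y = 2*3*(2 - 5) - 11 = 2*3*(-3) - 11 = -18 - 11 = -29)
H(h, a) = -87 + 29*h (H(h, a) = -(-29)*(h - 3) = -(-29)*(-3 + h) = -(87 - 29*h) = -87 + 29*h)
(-2180355 + H(1055, -445))*(-864064 - 2484003) = (-2180355 + (-87 + 29*1055))*(-864064 - 2484003) = (-2180355 + (-87 + 30595))*(-3348067) = (-2180355 + 30508)*(-3348067) = -2149847*(-3348067) = 7197831795749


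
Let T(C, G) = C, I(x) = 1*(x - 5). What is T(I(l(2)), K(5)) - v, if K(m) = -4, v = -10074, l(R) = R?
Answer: 10071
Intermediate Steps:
I(x) = -5 + x (I(x) = 1*(-5 + x) = -5 + x)
T(I(l(2)), K(5)) - v = (-5 + 2) - 1*(-10074) = -3 + 10074 = 10071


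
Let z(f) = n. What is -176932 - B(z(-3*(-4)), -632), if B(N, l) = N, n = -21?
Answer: -176911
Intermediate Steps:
z(f) = -21
-176932 - B(z(-3*(-4)), -632) = -176932 - 1*(-21) = -176932 + 21 = -176911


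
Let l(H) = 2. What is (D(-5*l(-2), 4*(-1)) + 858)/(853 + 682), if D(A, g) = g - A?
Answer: 864/1535 ≈ 0.56287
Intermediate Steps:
(D(-5*l(-2), 4*(-1)) + 858)/(853 + 682) = ((4*(-1) - (-5)*2) + 858)/(853 + 682) = ((-4 - 1*(-10)) + 858)/1535 = ((-4 + 10) + 858)*(1/1535) = (6 + 858)*(1/1535) = 864*(1/1535) = 864/1535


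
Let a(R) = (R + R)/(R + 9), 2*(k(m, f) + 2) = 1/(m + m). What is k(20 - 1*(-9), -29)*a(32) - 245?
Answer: -295001/1189 ≈ -248.11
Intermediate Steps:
k(m, f) = -2 + 1/(4*m) (k(m, f) = -2 + 1/(2*(m + m)) = -2 + 1/(2*((2*m))) = -2 + (1/(2*m))/2 = -2 + 1/(4*m))
a(R) = 2*R/(9 + R) (a(R) = (2*R)/(9 + R) = 2*R/(9 + R))
k(20 - 1*(-9), -29)*a(32) - 245 = (-2 + 1/(4*(20 - 1*(-9))))*(2*32/(9 + 32)) - 245 = (-2 + 1/(4*(20 + 9)))*(2*32/41) - 245 = (-2 + (¼)/29)*(2*32*(1/41)) - 245 = (-2 + (¼)*(1/29))*(64/41) - 245 = (-2 + 1/116)*(64/41) - 245 = -231/116*64/41 - 245 = -3696/1189 - 245 = -295001/1189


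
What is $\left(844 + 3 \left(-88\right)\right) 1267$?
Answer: $734860$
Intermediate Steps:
$\left(844 + 3 \left(-88\right)\right) 1267 = \left(844 - 264\right) 1267 = 580 \cdot 1267 = 734860$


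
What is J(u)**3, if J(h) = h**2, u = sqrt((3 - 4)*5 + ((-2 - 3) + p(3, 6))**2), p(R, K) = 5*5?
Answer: 61629875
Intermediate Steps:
p(R, K) = 25
u = sqrt(395) (u = sqrt((3 - 4)*5 + ((-2 - 3) + 25)**2) = sqrt(-1*5 + (-5 + 25)**2) = sqrt(-5 + 20**2) = sqrt(-5 + 400) = sqrt(395) ≈ 19.875)
J(u)**3 = ((sqrt(395))**2)**3 = 395**3 = 61629875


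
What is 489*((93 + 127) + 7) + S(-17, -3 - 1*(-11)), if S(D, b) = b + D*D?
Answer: 111300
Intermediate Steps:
S(D, b) = b + D**2
489*((93 + 127) + 7) + S(-17, -3 - 1*(-11)) = 489*((93 + 127) + 7) + ((-3 - 1*(-11)) + (-17)**2) = 489*(220 + 7) + ((-3 + 11) + 289) = 489*227 + (8 + 289) = 111003 + 297 = 111300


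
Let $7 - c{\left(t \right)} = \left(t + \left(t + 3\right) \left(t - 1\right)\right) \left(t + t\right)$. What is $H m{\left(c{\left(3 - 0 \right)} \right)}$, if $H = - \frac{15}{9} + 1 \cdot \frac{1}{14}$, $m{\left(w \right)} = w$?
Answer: $\frac{5561}{42} \approx 132.4$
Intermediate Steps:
$c{\left(t \right)} = 7 - 2 t \left(t + \left(-1 + t\right) \left(3 + t\right)\right)$ ($c{\left(t \right)} = 7 - \left(t + \left(t + 3\right) \left(t - 1\right)\right) \left(t + t\right) = 7 - \left(t + \left(3 + t\right) \left(-1 + t\right)\right) 2 t = 7 - \left(t + \left(-1 + t\right) \left(3 + t\right)\right) 2 t = 7 - 2 t \left(t + \left(-1 + t\right) \left(3 + t\right)\right)$)
$H = - \frac{67}{42}$ ($H = \left(-15\right) \frac{1}{9} + 1 \cdot \frac{1}{14} = - \frac{5}{3} + \frac{1}{14} = - \frac{67}{42} \approx -1.5952$)
$H m{\left(c{\left(3 - 0 \right)} \right)} = - \frac{67 \left(7 - 6 \left(3 - 0\right)^{2} - 2 \left(3 - 0\right)^{3} + 6 \left(3 - 0\right)\right)}{42} = - \frac{67 \left(7 - 6 \left(3 + 0\right)^{2} - 2 \left(3 + 0\right)^{3} + 6 \left(3 + 0\right)\right)}{42} = - \frac{67 \left(7 - 6 \cdot 3^{2} - 2 \cdot 3^{3} + 6 \cdot 3\right)}{42} = - \frac{67 \left(7 - 54 - 54 + 18\right)}{42} = \left(- \frac{67}{42}\right) \left(-83\right) = \frac{5561}{42}$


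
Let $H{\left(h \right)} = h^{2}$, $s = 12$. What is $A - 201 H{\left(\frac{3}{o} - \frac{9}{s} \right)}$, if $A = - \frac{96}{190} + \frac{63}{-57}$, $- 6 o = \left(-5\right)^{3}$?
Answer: $- \frac{358268571}{4750000} \approx -75.425$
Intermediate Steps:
$o = \frac{125}{6}$ ($o = - \frac{\left(-5\right)^{3}}{6} = \left(- \frac{1}{6}\right) \left(-125\right) = \frac{125}{6} \approx 20.833$)
$A = - \frac{153}{95}$ ($A = \left(-96\right) \frac{1}{190} + 63 \left(- \frac{1}{57}\right) = - \frac{48}{95} - \frac{21}{19} = - \frac{153}{95} \approx -1.6105$)
$A - 201 H{\left(\frac{3}{o} - \frac{9}{s} \right)} = - \frac{153}{95} - 201 \left(\frac{3}{\frac{125}{6}} - \frac{9}{12}\right)^{2} = - \frac{153}{95} - 201 \left(3 \cdot \frac{6}{125} - \frac{3}{4}\right)^{2} = - \frac{153}{95} - 201 \left(\frac{18}{125} - \frac{3}{4}\right)^{2} = - \frac{153}{95} - 201 \left(- \frac{303}{500}\right)^{2} = - \frac{153}{95} - \frac{18453609}{250000} = - \frac{358268571}{4750000}$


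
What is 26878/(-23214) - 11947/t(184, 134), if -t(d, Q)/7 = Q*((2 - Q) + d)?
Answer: -39756295/43549464 ≈ -0.91290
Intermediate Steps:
t(d, Q) = -7*Q*(2 + d - Q) (t(d, Q) = -7*Q*((2 - Q) + d) = -7*Q*(2 + d - Q))
26878/(-23214) - 11947/t(184, 134) = 26878/(-23214) - 11947*1/(938*(-2 + 134 - 1*184)) = 26878*(-1/23214) - 11947*1/(938*(-2 + 134 - 184)) = -13439/11607 - 11947/(7*134*(-52)) = -13439/11607 - 11947/(-48776) = -13439/11607 - 11947*(-1/48776) = -13439/11607 + 919/3752 = -39756295/43549464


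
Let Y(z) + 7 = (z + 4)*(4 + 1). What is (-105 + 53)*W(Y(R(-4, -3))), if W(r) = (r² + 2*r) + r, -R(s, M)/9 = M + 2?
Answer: -183976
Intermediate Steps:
R(s, M) = -18 - 9*M (R(s, M) = -9*(M + 2) = -9*(2 + M) = -18 - 9*M)
Y(z) = 13 + 5*z (Y(z) = -7 + (z + 4)*(4 + 1) = -7 + (4 + z)*5 = -7 + (20 + 5*z) = 13 + 5*z)
W(r) = r² + 3*r
(-105 + 53)*W(Y(R(-4, -3))) = (-105 + 53)*((13 + 5*(-18 - 9*(-3)))*(3 + (13 + 5*(-18 - 9*(-3))))) = -52*(13 + 5*(-18 + 27))*(3 + (13 + 5*(-18 + 27))) = -52*(13 + 5*9)*(3 + (13 + 5*9)) = -52*(13 + 45)*(3 + (13 + 45)) = -3016*(3 + 58) = -3016*61 = -52*3538 = -183976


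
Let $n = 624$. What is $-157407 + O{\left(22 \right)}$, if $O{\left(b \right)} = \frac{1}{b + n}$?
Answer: $- \frac{101684921}{646} \approx -1.5741 \cdot 10^{5}$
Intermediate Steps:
$O{\left(b \right)} = \frac{1}{624 + b}$ ($O{\left(b \right)} = \frac{1}{b + 624} = \frac{1}{624 + b}$)
$-157407 + O{\left(22 \right)} = -157407 + \frac{1}{624 + 22} = -157407 + \frac{1}{646} = - \frac{101684921}{646}$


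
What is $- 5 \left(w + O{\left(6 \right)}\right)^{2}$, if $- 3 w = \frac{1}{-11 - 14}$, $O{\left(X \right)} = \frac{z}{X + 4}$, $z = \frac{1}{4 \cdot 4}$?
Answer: $- \frac{2209}{1152000} \approx -0.0019175$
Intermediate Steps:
$z = \frac{1}{16} \approx 0.0625$
$O{\left(X \right)} = \frac{1}{16 \left(4 + X\right)}$ ($O{\left(X \right)} = \frac{1}{16 \left(X + 4\right)} = \frac{1}{16 \left(4 + X\right)}$)
$w = \frac{1}{75}$ ($w = - \frac{1}{3 \left(-11 - 14\right)} = - \frac{1}{3 \left(-25\right)} = \left(- \frac{1}{3}\right) \left(- \frac{1}{25}\right) = \frac{1}{75} \approx 0.013333$)
$- 5 \left(w + O{\left(6 \right)}\right)^{2} = - 5 \left(\frac{1}{75} + \frac{1}{16 \left(4 + 6\right)}\right)^{2} = - 5 \left(\frac{1}{75} + \frac{1}{16 \cdot 10}\right)^{2} = - 5 \left(\frac{1}{75} + \frac{1}{16} \cdot \frac{1}{10}\right)^{2} = - 5 \left(\frac{1}{75} + \frac{1}{160}\right)^{2} = - 5 \left(\frac{47}{2400}\right)^{2} = \left(-5\right) \frac{2209}{5760000} = - \frac{2209}{1152000}$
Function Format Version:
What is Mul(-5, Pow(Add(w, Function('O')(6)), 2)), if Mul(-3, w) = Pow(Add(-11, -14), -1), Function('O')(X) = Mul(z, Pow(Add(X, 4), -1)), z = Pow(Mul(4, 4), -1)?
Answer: Rational(-2209, 1152000) ≈ -0.0019175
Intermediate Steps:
z = Rational(1, 16) (z = Pow(16, -1) = Rational(1, 16) ≈ 0.062500)
Function('O')(X) = Mul(Rational(1, 16), Pow(Add(4, X), -1)) (Function('O')(X) = Mul(Rational(1, 16), Pow(Add(X, 4), -1)) = Mul(Rational(1, 16), Pow(Add(4, X), -1)))
w = Rational(1, 75) (w = Mul(Rational(-1, 3), Pow(Add(-11, -14), -1)) = Mul(Rational(-1, 3), Pow(-25, -1)) = Mul(Rational(-1, 3), Rational(-1, 25)) = Rational(1, 75) ≈ 0.013333)
Mul(-5, Pow(Add(w, Function('O')(6)), 2)) = Mul(-5, Pow(Add(Rational(1, 75), Mul(Rational(1, 16), Pow(Add(4, 6), -1))), 2)) = Mul(-5, Pow(Add(Rational(1, 75), Mul(Rational(1, 16), Pow(10, -1))), 2)) = Mul(-5, Pow(Add(Rational(1, 75), Mul(Rational(1, 16), Rational(1, 10))), 2)) = Mul(-5, Pow(Add(Rational(1, 75), Rational(1, 160)), 2)) = Mul(-5, Pow(Rational(47, 2400), 2)) = Mul(-5, Rational(2209, 5760000)) = Rational(-2209, 1152000)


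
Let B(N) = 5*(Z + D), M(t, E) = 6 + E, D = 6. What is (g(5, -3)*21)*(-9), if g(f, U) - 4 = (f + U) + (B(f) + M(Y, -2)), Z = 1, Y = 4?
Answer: -8505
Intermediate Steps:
B(N) = 35 (B(N) = 5*(1 + 6) = 5*7 = 35)
g(f, U) = 43 + U + f (g(f, U) = 4 + ((f + U) + (35 + (6 - 2))) = 4 + ((U + f) + (35 + 4)) = 4 + ((U + f) + 39) = 4 + (39 + U + f) = 43 + U + f)
(g(5, -3)*21)*(-9) = ((43 - 3 + 5)*21)*(-9) = (45*21)*(-9) = 945*(-9) = -8505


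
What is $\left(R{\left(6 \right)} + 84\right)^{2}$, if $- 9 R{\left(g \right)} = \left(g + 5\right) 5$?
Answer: $\frac{491401}{81} \approx 6066.7$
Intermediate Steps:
$R{\left(g \right)} = - \frac{25}{9} - \frac{5 g}{9}$ ($R{\left(g \right)} = - \frac{\left(g + 5\right) 5}{9} = - \frac{\left(5 + g\right) 5}{9} = - \frac{25 + 5 g}{9} = - \frac{25}{9} - \frac{5 g}{9}$)
$\left(R{\left(6 \right)} + 84\right)^{2} = \left(\left(- \frac{25}{9} - \frac{10}{3}\right) + 84\right)^{2} = \left(- \frac{55}{9} + 84\right)^{2} = \left(\frac{701}{9}\right)^{2} = \frac{491401}{81}$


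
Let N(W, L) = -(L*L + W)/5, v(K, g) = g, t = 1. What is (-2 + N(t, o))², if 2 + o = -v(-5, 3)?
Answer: 1296/25 ≈ 51.840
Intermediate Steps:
o = -5 (o = -2 - 1*3 = -2 - 3 = -5)
N(W, L) = -W/5 - L²/5 (N(W, L) = -(L² + W)/5 = -(W + L²)/5 = -(W/5 + L²/5) = -W/5 - L²/5)
(-2 + N(t, o))² = (-2 + (-⅕*1 - ⅕*(-5)²))² = (-2 + (-⅕ - ⅕*25))² = (-2 + (-⅕ - 5))² = (-2 - 26/5)² = (-36/5)² = 1296/25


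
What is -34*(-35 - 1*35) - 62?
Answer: 2318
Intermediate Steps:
-34*(-35 - 1*35) - 62 = -34*(-35 - 35) - 62 = -34*(-70) - 62 = 2380 - 62 = 2318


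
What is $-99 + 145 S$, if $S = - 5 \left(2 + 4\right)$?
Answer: $-4449$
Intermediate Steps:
$S = -30$ ($S = \left(-5\right) 6 = -30$)
$-99 + 145 S = -99 + 145 \left(-30\right) = -99 - 4350 = -4449$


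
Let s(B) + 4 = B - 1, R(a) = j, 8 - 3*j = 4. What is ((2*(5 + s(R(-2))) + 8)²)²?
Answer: 1048576/81 ≈ 12945.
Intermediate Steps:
j = 4/3 (j = 8/3 - ⅓*4 = 8/3 - 4/3 = 4/3 ≈ 1.3333)
R(a) = 4/3
s(B) = -5 + B (s(B) = -4 + (B - 1) = -4 + (-1 + B) = -5 + B)
((2*(5 + s(R(-2))) + 8)²)² = ((2*(5 + (-5 + 4/3)) + 8)²)² = ((2*(5 - 11/3) + 8)²)² = ((2*(4/3) + 8)²)² = ((8/3 + 8)²)² = ((32/3)²)² = (1024/9)² = 1048576/81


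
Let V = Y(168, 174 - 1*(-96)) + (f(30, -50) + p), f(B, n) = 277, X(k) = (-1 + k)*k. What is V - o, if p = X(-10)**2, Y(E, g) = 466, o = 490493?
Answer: -477650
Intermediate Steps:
X(k) = k*(-1 + k)
p = 12100 (p = (-10*(-1 - 10))**2 = (-10*(-11))**2 = 110**2 = 12100)
V = 12843 (V = 466 + (277 + 12100) = 466 + 12377 = 12843)
V - o = 12843 - 1*490493 = 12843 - 490493 = -477650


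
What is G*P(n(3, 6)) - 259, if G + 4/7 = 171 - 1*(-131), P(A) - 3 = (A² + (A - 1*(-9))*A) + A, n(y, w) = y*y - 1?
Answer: 443397/7 ≈ 63342.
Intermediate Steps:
n(y, w) = -1 + y² (n(y, w) = y² - 1 = -1 + y²)
P(A) = 3 + A + A² + A*(9 + A) (P(A) = 3 + ((A² + (A - 1*(-9))*A) + A) = 3 + ((A² + (A + 9)*A) + A) = 3 + ((A² + (9 + A)*A) + A) = 3 + ((A² + A*(9 + A)) + A) = 3 + (A + A² + A*(9 + A)) = 3 + A + A² + A*(9 + A))
G = 2110/7 (G = -4/7 + (171 - 1*(-131)) = -4/7 + (171 + 131) = -4/7 + 302 = 2110/7 ≈ 301.43)
G*P(n(3, 6)) - 259 = 2110*(3 + 2*(-1 + 3²)² + 10*(-1 + 3²))/7 - 259 = 2110*(3 + 2*(-1 + 9)² + 10*(-1 + 9))/7 - 259 = 2110*(3 + 2*8² + 10*8)/7 - 259 = 2110*(3 + 2*64 + 80)/7 - 259 = 2110*(3 + 128 + 80)/7 - 259 = (2110/7)*211 - 259 = 445210/7 - 259 = 443397/7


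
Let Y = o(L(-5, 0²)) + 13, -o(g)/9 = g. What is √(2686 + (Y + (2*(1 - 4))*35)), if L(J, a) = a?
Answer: √2489 ≈ 49.890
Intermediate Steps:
o(g) = -9*g
Y = 13 (Y = -9*0² + 13 = -9*0 + 13 = 0 + 13 = 13)
√(2686 + (Y + (2*(1 - 4))*35)) = √(2686 + (13 + (2*(1 - 4))*35)) = √(2686 + (13 + (2*(-3))*35)) = √(2686 + (13 - 6*35)) = √(2686 + (13 - 210)) = √(2686 - 197) = √2489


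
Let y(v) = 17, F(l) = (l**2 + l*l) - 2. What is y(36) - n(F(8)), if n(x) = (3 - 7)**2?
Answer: 1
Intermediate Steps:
F(l) = -2 + 2*l**2 (F(l) = (l**2 + l**2) - 2 = 2*l**2 - 2 = -2 + 2*l**2)
n(x) = 16 (n(x) = (-4)**2 = 16)
y(36) - n(F(8)) = 17 - 1*16 = 17 - 16 = 1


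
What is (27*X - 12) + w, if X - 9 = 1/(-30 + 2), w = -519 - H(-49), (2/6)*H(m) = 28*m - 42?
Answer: 110685/28 ≈ 3953.0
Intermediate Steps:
H(m) = -126 + 84*m (H(m) = 3*(28*m - 42) = 3*(-42 + 28*m) = -126 + 84*m)
w = 3723 (w = -519 - (-126 + 84*(-49)) = -519 - (-126 - 4116) = -519 - 1*(-4242) = -519 + 4242 = 3723)
X = 251/28 (X = 9 + 1/(-30 + 2) = 9 + 1/(-28) = 9 - 1/28 = 251/28 ≈ 8.9643)
(27*X - 12) + w = (27*(251/28) - 12) + 3723 = (6777/28 - 12) + 3723 = 6441/28 + 3723 = 110685/28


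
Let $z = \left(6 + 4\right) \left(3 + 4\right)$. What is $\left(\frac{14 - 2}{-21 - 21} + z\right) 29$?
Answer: $\frac{14152}{7} \approx 2021.7$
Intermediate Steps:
$z = 70$ ($z = 10 \cdot 7 = 70$)
$\left(\frac{14 - 2}{-21 - 21} + z\right) 29 = \left(\frac{14 - 2}{-21 - 21} + 70\right) 29 = \left(\frac{12}{-42} + 70\right) 29 = \left(12 \left(- \frac{1}{42}\right) + 70\right) 29 = \left(- \frac{2}{7} + 70\right) 29 = \frac{488}{7} \cdot 29 = \frac{14152}{7}$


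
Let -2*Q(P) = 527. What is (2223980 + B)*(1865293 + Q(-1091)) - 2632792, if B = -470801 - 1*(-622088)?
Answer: 8859880785169/2 ≈ 4.4299e+12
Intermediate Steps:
Q(P) = -527/2 (Q(P) = -½*527 = -527/2)
B = 151287 (B = -470801 + 622088 = 151287)
(2223980 + B)*(1865293 + Q(-1091)) - 2632792 = (2223980 + 151287)*(1865293 - 527/2) - 2632792 = 2375267*(3730059/2) - 2632792 = 8859886050753/2 - 2632792 = 8859880785169/2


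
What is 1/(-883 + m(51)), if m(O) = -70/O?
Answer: -51/45103 ≈ -0.0011307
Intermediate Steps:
1/(-883 + m(51)) = 1/(-883 - 70/51) = 1/(-45103/51) = -51/45103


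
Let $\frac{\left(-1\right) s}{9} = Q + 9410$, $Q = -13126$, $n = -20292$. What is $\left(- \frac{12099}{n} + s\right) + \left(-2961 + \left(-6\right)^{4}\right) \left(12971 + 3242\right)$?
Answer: $- \frac{182365559531}{6764} \approx -2.6961 \cdot 10^{7}$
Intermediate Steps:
$s = 33444$ ($s = - 9 \left(-13126 + 9410\right) = \left(-9\right) \left(-3716\right) = 33444$)
$\left(- \frac{12099}{n} + s\right) + \left(-2961 + \left(-6\right)^{4}\right) \left(12971 + 3242\right) = \left(- \frac{12099}{-20292} + 33444\right) + \left(-2961 + \left(-6\right)^{4}\right) \left(12971 + 3242\right) = \left(\left(-12099\right) \left(- \frac{1}{20292}\right) + 33444\right) + \left(-2961 + 1296\right) 16213 = \left(\frac{4033}{6764} + 33444\right) - 26994645 = \frac{226219249}{6764} - 26994645 = - \frac{182365559531}{6764}$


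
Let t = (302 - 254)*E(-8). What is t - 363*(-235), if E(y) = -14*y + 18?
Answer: 91545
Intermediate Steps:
E(y) = 18 - 14*y
t = 6240 (t = (302 - 254)*(18 - 14*(-8)) = 48*(18 + 112) = 48*130 = 6240)
t - 363*(-235) = 6240 - 363*(-235) = 6240 + 85305 = 91545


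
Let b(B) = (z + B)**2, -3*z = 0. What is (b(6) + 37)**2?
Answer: 5329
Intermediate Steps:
z = 0 (z = -1/3*0 = 0)
b(B) = B**2 (b(B) = (0 + B)**2 = B**2)
(b(6) + 37)**2 = (6**2 + 37)**2 = (36 + 37)**2 = 73**2 = 5329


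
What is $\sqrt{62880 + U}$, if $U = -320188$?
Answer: $2 i \sqrt{64327} \approx 507.26 i$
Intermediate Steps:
$\sqrt{62880 + U} = \sqrt{62880 - 320188} = \sqrt{-257308} = 2 i \sqrt{64327}$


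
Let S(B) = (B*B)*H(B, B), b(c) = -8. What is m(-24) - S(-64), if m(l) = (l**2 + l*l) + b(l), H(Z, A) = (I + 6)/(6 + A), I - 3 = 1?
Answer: 53656/29 ≈ 1850.2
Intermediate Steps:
I = 4 (I = 3 + 1 = 4)
H(Z, A) = 10/(6 + A) (H(Z, A) = (4 + 6)/(6 + A) = 10/(6 + A))
S(B) = 10*B**2/(6 + B) (S(B) = (B*B)*(10/(6 + B)) = B**2*(10/(6 + B)) = 10*B**2/(6 + B))
m(l) = -8 + 2*l**2 (m(l) = (l**2 + l*l) - 8 = (l**2 + l**2) - 8 = 2*l**2 - 8 = -8 + 2*l**2)
m(-24) - S(-64) = (-8 + 2*(-24)**2) - 10*(-64)**2/(6 - 64) = (-8 + 2*576) - 10*4096/(-58) = (-8 + 1152) - 10*4096*(-1)/58 = 1144 - 1*(-20480/29) = 1144 + 20480/29 = 53656/29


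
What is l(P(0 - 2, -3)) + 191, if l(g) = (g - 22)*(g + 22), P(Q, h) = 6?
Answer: -257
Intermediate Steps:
l(g) = (-22 + g)*(22 + g)
l(P(0 - 2, -3)) + 191 = (-484 + 6**2) + 191 = (-484 + 36) + 191 = -448 + 191 = -257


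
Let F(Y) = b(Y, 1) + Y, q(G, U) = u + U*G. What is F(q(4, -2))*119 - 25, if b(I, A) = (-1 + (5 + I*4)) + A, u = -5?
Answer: -7165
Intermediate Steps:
q(G, U) = -5 + G*U (q(G, U) = -5 + U*G = -5 + G*U)
b(I, A) = 4 + A + 4*I (b(I, A) = (-1 + (5 + 4*I)) + A = (4 + 4*I) + A = 4 + A + 4*I)
F(Y) = 5 + 5*Y (F(Y) = (4 + 1 + 4*Y) + Y = (5 + 4*Y) + Y = 5 + 5*Y)
F(q(4, -2))*119 - 25 = (5 + 5*(-5 + 4*(-2)))*119 - 25 = (5 + 5*(-5 - 8))*119 - 25 = (5 + 5*(-13))*119 - 25 = (5 - 65)*119 - 25 = -60*119 - 25 = -7140 - 25 = -7165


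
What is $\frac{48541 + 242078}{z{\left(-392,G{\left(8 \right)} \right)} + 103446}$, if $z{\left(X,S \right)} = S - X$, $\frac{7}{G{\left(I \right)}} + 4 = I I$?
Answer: $\frac{2491020}{890041} \approx 2.7988$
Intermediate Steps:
$G{\left(I \right)} = \frac{7}{-4 + I^{2}}$ ($G{\left(I \right)} = \frac{7}{-4 + I I} = \frac{7}{-4 + I^{2}}$)
$\frac{48541 + 242078}{z{\left(-392,G{\left(8 \right)} \right)} + 103446} = \frac{48541 + 242078}{\left(\frac{7}{-4 + 8^{2}} - -392\right) + 103446} = \frac{290619}{\left(\frac{7}{-4 + 64} + 392\right) + 103446} = \frac{290619}{\left(\frac{7}{60} + 392\right) + 103446} = \frac{290619}{\frac{23527}{60} + 103446} = \frac{290619}{\frac{6230287}{60}} = 290619 \cdot \frac{60}{6230287} = \frac{2491020}{890041}$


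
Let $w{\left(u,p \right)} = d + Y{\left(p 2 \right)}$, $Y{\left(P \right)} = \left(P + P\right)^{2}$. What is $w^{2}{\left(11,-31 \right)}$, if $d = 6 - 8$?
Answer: $236359876$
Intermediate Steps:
$Y{\left(P \right)} = 4 P^{2}$ ($Y{\left(P \right)} = \left(2 P\right)^{2} = 4 P^{2}$)
$d = -2$ ($d = 6 - 8 = -2$)
$w{\left(u,p \right)} = -2 + 16 p^{2}$ ($w{\left(u,p \right)} = -2 + 4 \left(p 2\right)^{2} = -2 + 4 \left(2 p\right)^{2} = -2 + 4 \cdot 4 p^{2} = -2 + 16 p^{2}$)
$w^{2}{\left(11,-31 \right)} = \left(-2 + 16 \left(-31\right)^{2}\right)^{2} = \left(-2 + 16 \cdot 961\right)^{2} = \left(-2 + 15376\right)^{2} = 15374^{2} = 236359876$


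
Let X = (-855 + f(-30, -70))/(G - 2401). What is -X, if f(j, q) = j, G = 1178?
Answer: -885/1223 ≈ -0.72363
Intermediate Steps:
X = 885/1223 (X = (-855 - 30)/(1178 - 2401) = -885/(-1223) = -885*(-1/1223) = 885/1223 ≈ 0.72363)
-X = -1*885/1223 = -885/1223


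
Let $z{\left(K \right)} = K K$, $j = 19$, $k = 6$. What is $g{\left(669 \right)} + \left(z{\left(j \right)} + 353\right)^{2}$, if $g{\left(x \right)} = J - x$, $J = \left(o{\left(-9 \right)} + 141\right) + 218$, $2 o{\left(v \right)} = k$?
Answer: $509489$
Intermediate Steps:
$o{\left(v \right)} = 3$ ($o{\left(v \right)} = \frac{1}{2} \cdot 6 = 3$)
$J = 362$ ($J = \left(3 + 141\right) + 218 = 144 + 218 = 362$)
$z{\left(K \right)} = K^{2}$
$g{\left(x \right)} = 362 - x$
$g{\left(669 \right)} + \left(z{\left(j \right)} + 353\right)^{2} = \left(362 - 669\right) + \left(19^{2} + 353\right)^{2} = \left(362 - 669\right) + \left(361 + 353\right)^{2} = -307 + 714^{2} = -307 + 509796 = 509489$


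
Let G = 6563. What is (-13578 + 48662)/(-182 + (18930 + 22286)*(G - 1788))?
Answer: 2506/14057587 ≈ 0.00017827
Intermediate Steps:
(-13578 + 48662)/(-182 + (18930 + 22286)*(G - 1788)) = (-13578 + 48662)/(-182 + (18930 + 22286)*(6563 - 1788)) = 35084/(-182 + 41216*4775) = 35084/(-182 + 196806400) = 35084/196806218 = 35084*(1/196806218) = 2506/14057587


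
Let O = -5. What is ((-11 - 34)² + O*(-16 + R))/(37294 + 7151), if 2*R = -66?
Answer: 454/8889 ≈ 0.051074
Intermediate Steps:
R = -33 (R = (½)*(-66) = -33)
((-11 - 34)² + O*(-16 + R))/(37294 + 7151) = ((-11 - 34)² - 5*(-16 - 33))/(37294 + 7151) = ((-45)² - 5*(-49))/44445 = (2025 + 245)*(1/44445) = 2270*(1/44445) = 454/8889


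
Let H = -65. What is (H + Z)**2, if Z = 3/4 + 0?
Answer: 66049/16 ≈ 4128.1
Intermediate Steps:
Z = 3/4 (Z = 3*(1/4) + 0 = 3/4 + 0 = 3/4 ≈ 0.75000)
(H + Z)**2 = (-65 + 3/4)**2 = (-257/4)**2 = 66049/16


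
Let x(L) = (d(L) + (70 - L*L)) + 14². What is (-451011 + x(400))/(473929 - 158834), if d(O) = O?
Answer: -122069/63019 ≈ -1.9370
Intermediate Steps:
x(L) = 266 + L - L² (x(L) = (L + (70 - L*L)) + 14² = (L + (70 - L²)) + 196 = (70 + L - L²) + 196 = 266 + L - L²)
(-451011 + x(400))/(473929 - 158834) = (-451011 + (266 + 400 - 1*400²))/(473929 - 158834) = (-451011 + (266 + 400 - 1*160000))/315095 = (-451011 + (266 + 400 - 160000))*(1/315095) = (-451011 - 159334)*(1/315095) = -610345*1/315095 = -122069/63019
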